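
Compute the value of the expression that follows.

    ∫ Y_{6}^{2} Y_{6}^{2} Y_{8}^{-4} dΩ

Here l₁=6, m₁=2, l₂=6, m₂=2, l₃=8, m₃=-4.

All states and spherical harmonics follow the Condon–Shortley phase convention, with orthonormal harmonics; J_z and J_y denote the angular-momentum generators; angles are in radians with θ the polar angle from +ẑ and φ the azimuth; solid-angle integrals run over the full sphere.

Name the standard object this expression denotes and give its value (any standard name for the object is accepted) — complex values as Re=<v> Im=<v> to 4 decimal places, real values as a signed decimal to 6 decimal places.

Gaunt coefficient, +0.121873

This is a Gaunt coefficient — the integral of a triple product of spherical harmonics over the sphere.
Checks pass: Σm=0; 20 even; l₃=8∈[0,12].
(2·6+1)(2·6+1)(2·8+1) = 2873
Δ: 4! 8! 8! / 21! → 1/1309458150
sum: t=0:+1/49766400 t=1:−1/3110400 t=2:+1/1327104 t=3:−1/3110400 t=4:+1/49766400 = 1/6635520
3j²(6 6 8; 0 0 0) = Δ·Π!·Σ² = 350/46189  (sign +1)
sum: t=0:+1/557383680 t=1:−1/21772800 t=2:+1/8294400 t=3:−1/21772800 t=4:+1/557383680 = 1/30965760
3j²(6 6 8; 2 2 -4) = Δ·Π!·Σ² = 36/4199  (sign +1)
combine: 4πI² = 2873·350/46189·36/4199 = 12600/67507
take √, sign +1: I = 0.12187256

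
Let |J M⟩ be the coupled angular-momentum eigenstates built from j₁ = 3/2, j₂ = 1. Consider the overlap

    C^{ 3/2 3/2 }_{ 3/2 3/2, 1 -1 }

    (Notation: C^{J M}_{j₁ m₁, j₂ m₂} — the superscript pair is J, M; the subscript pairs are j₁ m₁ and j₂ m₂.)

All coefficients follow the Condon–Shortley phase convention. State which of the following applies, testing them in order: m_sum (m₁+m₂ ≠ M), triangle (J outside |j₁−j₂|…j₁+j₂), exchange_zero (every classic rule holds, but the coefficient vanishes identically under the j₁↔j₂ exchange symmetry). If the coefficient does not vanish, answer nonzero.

m_sum

m-sum: m₁+m₂ = 3/2+(-1) = 1/2, M = 3/2  ✗ ⇒ coefficient is 0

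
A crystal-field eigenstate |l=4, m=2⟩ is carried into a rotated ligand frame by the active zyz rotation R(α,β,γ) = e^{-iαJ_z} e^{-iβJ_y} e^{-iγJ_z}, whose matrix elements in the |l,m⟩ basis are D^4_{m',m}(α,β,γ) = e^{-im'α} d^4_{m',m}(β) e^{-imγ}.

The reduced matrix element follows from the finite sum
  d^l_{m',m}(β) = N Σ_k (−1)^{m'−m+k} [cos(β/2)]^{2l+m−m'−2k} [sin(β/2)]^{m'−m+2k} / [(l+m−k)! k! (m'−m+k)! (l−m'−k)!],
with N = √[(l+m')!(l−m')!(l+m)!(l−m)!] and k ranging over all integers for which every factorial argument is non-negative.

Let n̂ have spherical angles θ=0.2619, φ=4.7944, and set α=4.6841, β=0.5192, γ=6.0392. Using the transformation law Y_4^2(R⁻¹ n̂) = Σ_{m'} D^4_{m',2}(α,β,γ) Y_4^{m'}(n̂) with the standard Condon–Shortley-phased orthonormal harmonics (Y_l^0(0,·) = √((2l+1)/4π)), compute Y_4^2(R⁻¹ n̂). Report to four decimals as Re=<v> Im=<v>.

Need the full column D^4_{m',2} for m'=−4..4 at α=4.6841, β=0.5192, γ=6.0392.
cos(β/2)=0.966493, sin(β/2)=0.256694
d^4_{-4,2}: single k=6 term ⇒ +0.001414;  D = +0.001316+0.000518i
d^4_{-3,2}: k∈[5..6] ⇒ +0.011294 -0.000266 = +0.011029;  D = -0.004326+0.010145i
d^4_{-2,2}: k∈[4..6] ⇒ +0.056826 -0.003207 +0.000019 = +0.053638;  D = -0.048724-0.022428i
d^4_{-1,2}: k∈[3..5] ⇒ +0.201723 -0.021344 +0.000301 = +0.180680;  D = +0.080161-0.161924i
d^4_{0,2}: k∈[2..4] ⇒ +0.509500 -0.095840 +0.002535 = +0.416195;  D = +0.367619+0.195127i
d^4_{1,2}: k∈[1..3] ⇒ +0.857911 -0.302584 +0.014229 = +0.569556;  D = -0.281150+0.495327i
d^4_{2,2}: k∈[0..2] ⇒ +0.761358 -0.644472 +0.056826 = +0.173712;  D = -0.148586-0.089988i
d^4_{3,2}: k∈[0..1] ⇒ -0.756606 +0.160113 = -0.596494;  D = -0.323311+0.501273i
d^4_{4,2}: single k=0 term ⇒ +0.284186;  D = +0.234368+0.160727i
Y_4^{m'}(θ=0.2619,φ=4.7944) and Σ D·Y over m':
  (+0.0013+0.0005i)·(+0.0019-0.0006i)  (-0.0043+0.0101i)·(-0.0051-0.0204i)  (-0.0487-0.0224i)·(-0.1224+0.0203i)  (+0.0802-0.1619i)·(+0.0342+0.4163i)  (+0.3676+0.1951i)·(+0.5793+0.0000i)  (-0.2812+0.4953i)·(-0.0342+0.4163i)  (-0.1486-0.0900i)·(-0.1224-0.0203i)  (-0.3233+0.5013i)·(+0.0051-0.0204i)  (+0.2344+0.1607i)·(+0.0019+0.0006i)
Y_4^2(R⁻¹ n̂) = +0.118401+0.032270i

Re=0.1184 Im=0.0323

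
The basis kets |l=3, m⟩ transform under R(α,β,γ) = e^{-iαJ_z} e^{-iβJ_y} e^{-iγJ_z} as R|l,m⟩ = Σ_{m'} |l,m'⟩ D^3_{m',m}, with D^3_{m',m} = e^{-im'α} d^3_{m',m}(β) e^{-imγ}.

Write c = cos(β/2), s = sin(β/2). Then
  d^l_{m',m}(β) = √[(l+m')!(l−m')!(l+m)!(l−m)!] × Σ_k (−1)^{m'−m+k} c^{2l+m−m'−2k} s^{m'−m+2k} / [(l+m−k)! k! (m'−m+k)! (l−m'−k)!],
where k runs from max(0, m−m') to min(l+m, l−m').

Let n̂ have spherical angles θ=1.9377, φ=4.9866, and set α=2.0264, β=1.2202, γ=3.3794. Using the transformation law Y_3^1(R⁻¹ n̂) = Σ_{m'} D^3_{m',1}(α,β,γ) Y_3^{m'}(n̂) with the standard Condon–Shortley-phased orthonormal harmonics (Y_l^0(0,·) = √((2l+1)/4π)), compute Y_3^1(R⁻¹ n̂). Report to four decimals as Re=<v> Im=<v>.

Re=0.0756 Im=0.1976

Need the full column D^3_{m',1} for m'=−3..3 at α=2.0264, β=1.2202, γ=3.3794.
cos(β/2)=0.819591, sin(β/2)=0.572949
d^3_{-3,1}: single k=4 term ⇒ +0.280353;  D = -0.253435+0.119868i
d^3_{-2,1}: k∈[3..4] ⇒ +0.654892 -0.160022 = +0.494871;  D = +0.386843+0.308625i
d^3_{-1,1}: k∈[2..4] ⇒ +0.888734 -0.579094 +0.035375 = +0.345015;  D = +0.074550-0.336865i
d^3_{0,1}: k∈[1..3] ⇒ +0.733993 -1.076098 +0.175295 = -0.166810;  D = +0.162115-0.039296i
d^3_{1,1}: k∈[0..2] ⇒ +0.303097 -1.184979 +0.434321 = -0.447561;  D = -0.286065-0.344206i
d^3_{2,1}: k∈[0..1] ⇒ -0.670041 +0.654892 = -0.015149;  D = -0.006202+0.013821i
d^3_{3,1}: single k=0 term ⇒ +0.573676;  D = -0.573347+0.019399i
Y_3^{m'}(θ=1.9377,φ=4.9866) and Σ D·Y over m':
  (-0.2534+0.1199i)·(-0.2487-0.2308i)  (+0.3868+0.3086i)·(+0.2726-0.1665i)  (+0.0746-0.3369i)·(-0.0291-0.1035i)  (+0.1621-0.0393i)·(+0.3155+0.0000i)  (-0.2861-0.3442i)·(+0.0291-0.1035i)  (-0.0062+0.0138i)·(+0.2726+0.1665i)  (-0.5733+0.0194i)·(+0.2487-0.2308i)
Y_3^1(R⁻¹ n̂) = +0.075552+0.197606i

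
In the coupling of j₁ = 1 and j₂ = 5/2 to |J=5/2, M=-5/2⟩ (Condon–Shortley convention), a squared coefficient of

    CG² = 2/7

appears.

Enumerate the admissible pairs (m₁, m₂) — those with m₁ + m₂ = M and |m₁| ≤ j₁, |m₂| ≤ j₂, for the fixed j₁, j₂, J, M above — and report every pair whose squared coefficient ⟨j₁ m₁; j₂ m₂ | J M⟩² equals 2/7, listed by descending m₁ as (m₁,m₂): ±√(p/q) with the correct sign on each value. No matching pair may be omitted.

Admissible pairs with m₁+m₂ = M = -5/2: (-1,-3/2), (0,-5/2)
  (m₁,m₂)=(0,-5/2): CG² = 5/7, CG = +√(5/7)
  (m₁,m₂)=(-1,-3/2): CG² = 2/7, CG = −√(2/7)   ← matches the target
Pairs with CG² = 2/7: (-1,-3/2): −√(2/7)

(-1,-3/2): −√(2/7)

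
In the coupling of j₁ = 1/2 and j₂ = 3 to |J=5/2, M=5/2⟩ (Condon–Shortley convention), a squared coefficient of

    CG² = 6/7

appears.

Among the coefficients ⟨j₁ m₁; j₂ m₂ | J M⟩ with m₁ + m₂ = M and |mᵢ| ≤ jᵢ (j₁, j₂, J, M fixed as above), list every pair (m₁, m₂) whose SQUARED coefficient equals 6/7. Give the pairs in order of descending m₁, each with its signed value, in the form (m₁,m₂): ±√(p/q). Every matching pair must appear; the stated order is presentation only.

(-1/2,3): −√(6/7)

Admissible pairs with m₁+m₂ = M = 5/2: (-1/2,3), (1/2,2)
  (m₁,m₂)=(1/2,2): CG² = 1/7, CG = +√(1/7)
  (m₁,m₂)=(-1/2,3): CG² = 6/7, CG = −√(6/7)   ← matches the target
Pairs with CG² = 6/7: (-1/2,3): −√(6/7)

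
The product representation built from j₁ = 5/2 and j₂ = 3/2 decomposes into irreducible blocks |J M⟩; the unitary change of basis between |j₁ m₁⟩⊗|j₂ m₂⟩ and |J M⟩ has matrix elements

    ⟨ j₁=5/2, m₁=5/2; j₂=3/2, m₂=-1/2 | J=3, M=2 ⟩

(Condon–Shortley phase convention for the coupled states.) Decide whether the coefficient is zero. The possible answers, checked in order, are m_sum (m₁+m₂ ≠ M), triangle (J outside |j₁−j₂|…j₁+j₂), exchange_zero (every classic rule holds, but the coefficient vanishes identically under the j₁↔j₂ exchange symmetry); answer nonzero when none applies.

m-sum: m₁+m₂ = 5/2+(-1/2) = 2, M = 2  ✓
triangle: |j₁−j₂| = 1 ≤ J = 3 ≤ j₁+j₂ = 4  ✓
exchange: j₁≠j₂ or m₁≠m₂ — the exchange symmetry imposes no constraint here
value check: CG = +√(5/12) = +0.645497 ≠ 0

nonzero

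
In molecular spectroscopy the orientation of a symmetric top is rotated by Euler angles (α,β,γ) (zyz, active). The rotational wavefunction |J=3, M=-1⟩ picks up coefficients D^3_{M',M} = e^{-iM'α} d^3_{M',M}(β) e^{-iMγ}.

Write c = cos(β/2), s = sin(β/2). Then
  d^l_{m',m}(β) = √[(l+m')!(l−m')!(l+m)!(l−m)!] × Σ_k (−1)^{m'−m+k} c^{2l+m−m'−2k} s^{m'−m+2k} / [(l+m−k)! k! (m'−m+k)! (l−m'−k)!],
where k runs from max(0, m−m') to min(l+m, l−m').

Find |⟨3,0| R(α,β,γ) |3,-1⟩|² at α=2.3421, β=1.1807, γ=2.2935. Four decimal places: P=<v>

P=0.0123

First d^3_{0,-1}(β=1.1807), then the phase factors e^{-i(0)α} and e^{-i(-1)γ}:
With c≡cos(β/2)=0.830746 and s≡sin(β/2)=0.556652, N=[6·6·2·24]^{1/2}=41.569219
The bounds max(0,m−m')=0 and min(l+m,l−m')=2 give 3 terms
  k=0: (−1)^1·41.5692/(12)·0.8307^5·0.5567^1 = -0.762984
  k=1: (−1)^2·41.5692/(4)·0.8307^3·0.5567^3 = +1.027702
  k=2: (−1)^3·41.5692/(12)·0.8307^1·0.5567^5 = -0.153807
d^3_{0,-1}(1.1807) = -0.762984 +1.027702 -0.153807 = +0.110911
|D^3_{0,-1}|² = |d^3_{0,-1}(β)|² = (+0.110911)² = 0.012301 (the z-rotation phases have unit modulus)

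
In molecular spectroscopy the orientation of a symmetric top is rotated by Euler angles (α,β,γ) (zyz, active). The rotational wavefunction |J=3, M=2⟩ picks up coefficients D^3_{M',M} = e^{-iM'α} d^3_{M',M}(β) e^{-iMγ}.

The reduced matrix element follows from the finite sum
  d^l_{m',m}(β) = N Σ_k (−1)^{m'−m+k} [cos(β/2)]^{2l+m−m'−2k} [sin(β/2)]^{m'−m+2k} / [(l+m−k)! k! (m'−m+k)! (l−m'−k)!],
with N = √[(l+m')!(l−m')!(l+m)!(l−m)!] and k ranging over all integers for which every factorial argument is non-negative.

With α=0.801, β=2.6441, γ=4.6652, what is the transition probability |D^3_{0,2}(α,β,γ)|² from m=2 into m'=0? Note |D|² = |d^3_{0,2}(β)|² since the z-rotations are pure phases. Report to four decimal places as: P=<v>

P=0.0751

First d^3_{0,2}(β=2.6441), then the phase factors e^{-i(0)α} and e^{-i(2)γ}:
With c≡cos(β/2)=0.246189 and s≡sin(β/2)=0.969222, N=[6·6·120·1]^{1/2}=65.726707
k: max(0,(2)−(0))=2 … min(3+(2),3−(0))=3
  k=2: (−1)^0·65.7267/(12)·0.2462^4·0.9692^2 = +0.018901
  k=3: (−1)^1·65.7267/(12)·0.2462^2·0.9692^4 = -0.292948
d^3_{0,2}(2.6441) = +0.018901 -0.292948 = -0.274047
|D^3_{0,2}|² = |d^3_{0,2}(β)|² = (-0.274047)² = 0.075102 (the z-rotation phases have unit modulus)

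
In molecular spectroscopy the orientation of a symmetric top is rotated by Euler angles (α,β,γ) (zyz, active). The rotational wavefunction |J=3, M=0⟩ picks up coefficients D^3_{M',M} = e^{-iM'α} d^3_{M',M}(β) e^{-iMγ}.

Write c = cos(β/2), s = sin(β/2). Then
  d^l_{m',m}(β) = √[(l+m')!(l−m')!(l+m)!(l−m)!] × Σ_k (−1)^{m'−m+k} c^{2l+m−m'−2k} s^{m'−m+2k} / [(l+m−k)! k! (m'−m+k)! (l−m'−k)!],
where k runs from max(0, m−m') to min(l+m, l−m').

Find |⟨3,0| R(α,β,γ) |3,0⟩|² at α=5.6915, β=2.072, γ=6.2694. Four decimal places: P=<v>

P=0.1966

Split into d^3_{0,0}(β=2.0720) × two z-phases.
c=cos(2.072000/2)=0.509666, s=sin(2.072000/2)=0.860372; N=√[6·6·6·6]=36.000000
Admissible k: 0..3 (factorial args all ≥0)
  k=0: (−1)^0·36.0000/(36)·0.5097^6·0.8604^0 = +0.017527
  k=1: (−1)^1·36.0000/(4)·0.5097^4·0.8604^2 = -0.449529
  k=2: (−1)^2·36.0000/(4)·0.5097^2·0.8604^4 = +1.281031
  k=3: (−1)^3·36.0000/(36)·0.5097^0·0.8604^6 = -0.405620
d^3_{0,0}(2.0720) = +0.017527 -0.449529 +1.281031 -0.405620 = +0.443409
|D^3_{0,0}|² = |d^3_{0,0}(β)|² = (+0.443409)² = 0.196612 (the z-rotation phases have unit modulus)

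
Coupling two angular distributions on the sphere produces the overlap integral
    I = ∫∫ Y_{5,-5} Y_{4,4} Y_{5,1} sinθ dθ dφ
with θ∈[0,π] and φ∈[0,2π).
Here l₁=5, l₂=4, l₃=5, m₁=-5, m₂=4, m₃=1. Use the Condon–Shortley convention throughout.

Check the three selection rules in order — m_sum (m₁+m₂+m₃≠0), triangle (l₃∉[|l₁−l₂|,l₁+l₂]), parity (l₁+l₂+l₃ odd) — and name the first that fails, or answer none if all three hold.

m₁+m₂+m₃ = -5 + 4 + 1 = 0  ✓
triangle: |5−4|=1 ≤ l₃=5 ≤ 5+4=9  ✓
parity: l₁+l₂+l₃ = 14 is even  ✓

none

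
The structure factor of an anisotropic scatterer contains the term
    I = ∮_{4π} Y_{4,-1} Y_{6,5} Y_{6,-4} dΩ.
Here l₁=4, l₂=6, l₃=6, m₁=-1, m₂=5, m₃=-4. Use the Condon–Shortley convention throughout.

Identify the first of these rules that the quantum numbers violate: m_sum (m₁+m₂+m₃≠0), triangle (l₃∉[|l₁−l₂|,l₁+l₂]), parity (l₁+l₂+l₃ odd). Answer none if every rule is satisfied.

Σmᵢ = 0  ✓
l₃∈[|l₁−l₂|,l₁+l₂]=[2,10], have l₃=6  ✓
Σlᵢ = 16 ⇒ even  ✓

none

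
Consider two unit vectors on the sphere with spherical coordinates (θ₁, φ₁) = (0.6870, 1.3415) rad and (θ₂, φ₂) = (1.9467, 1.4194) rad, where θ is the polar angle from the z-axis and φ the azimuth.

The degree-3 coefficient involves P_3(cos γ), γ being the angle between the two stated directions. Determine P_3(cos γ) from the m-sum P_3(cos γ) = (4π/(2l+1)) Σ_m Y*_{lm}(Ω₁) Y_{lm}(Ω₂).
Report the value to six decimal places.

Summing Y*_{l m}(θ₁,φ₁)·Y_{l m}(θ₂,φ₂) over m ∈ [−3, 3]; prefactor 4π/(2·3+1) = 1.795196:
  [-3]  conj(Y_{3,-3})(Ω₁) = -0.067577-0.082231i ; Y_{3,-3}(Ω₂) = -0.147321+0.301745i ; Δ = +0.034768-0.008277i
  [-2]  conj(Y_{3,-2})(Ω₁) = -0.284988+0.140698i ; Y_{3,-2}(Ω₂) = +0.309852+0.096797i ; Δ = -0.101923+0.016009i
  [-1]  conj(Y_{3,-1})(Ω₁) = +0.092654+0.396974i ; Y_{3,-1}(Ω₂) = -0.014787+0.096921i ; Δ = -0.039845+0.003110i
  [+0]  conj(Y_{3,0})(Ω₁) = -0.003225-0.000000i ; Y_{3,0}(Ω₂) = +0.318676+0.000000i ; Δ = -0.001028-0.000000i
  [+1]  conj(Y_{3,1})(Ω₁) = -0.092654+0.396974i ; Y_{3,1}(Ω₂) = +0.014787+0.096921i ; Δ = -0.039845-0.003110i
  [+2]  conj(Y_{3,2})(Ω₁) = -0.284988-0.140698i ; Y_{3,2}(Ω₂) = +0.309852-0.096797i ; Δ = -0.101923-0.016009i
  [+3]  conj(Y_{3,3})(Ω₁) = +0.067577-0.082231i ; Y_{3,3}(Ω₂) = +0.147321+0.301745i ; Δ = +0.034768+0.008277i
Accumulated sum -0.215028+0.000000i; after 4π/(2l+1) scaling, -0.386017+0.000000i ⇒ P_3 = -0.386017

-0.386017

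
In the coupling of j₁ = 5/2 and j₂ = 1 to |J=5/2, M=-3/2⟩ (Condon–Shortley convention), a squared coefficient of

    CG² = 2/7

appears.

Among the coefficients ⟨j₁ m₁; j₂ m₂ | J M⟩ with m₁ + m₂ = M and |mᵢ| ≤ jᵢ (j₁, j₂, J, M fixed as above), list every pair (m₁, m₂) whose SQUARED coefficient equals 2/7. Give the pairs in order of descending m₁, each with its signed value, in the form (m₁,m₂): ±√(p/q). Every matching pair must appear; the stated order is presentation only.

(-5/2,1): −√(2/7)

Admissible pairs with m₁+m₂ = M = -3/2: (-5/2,1), (-3/2,0), (-1/2,-1)
  (m₁,m₂)=(-1/2,-1): CG² = 16/35, CG = +√(16/35)
  (m₁,m₂)=(-3/2,0): CG² = 9/35, CG = −√(9/35)
  (m₁,m₂)=(-5/2,1): CG² = 2/7, CG = −√(2/7)   ← matches the target
Pairs with CG² = 2/7: (-5/2,1): −√(2/7)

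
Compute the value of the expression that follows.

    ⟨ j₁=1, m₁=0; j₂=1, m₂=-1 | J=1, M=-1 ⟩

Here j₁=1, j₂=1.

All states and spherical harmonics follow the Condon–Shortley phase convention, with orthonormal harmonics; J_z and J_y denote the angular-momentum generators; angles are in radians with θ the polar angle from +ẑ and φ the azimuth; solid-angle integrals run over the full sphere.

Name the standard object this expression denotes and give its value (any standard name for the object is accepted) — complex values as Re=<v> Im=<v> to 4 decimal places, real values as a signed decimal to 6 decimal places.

This is a Clebsch–Gordan (vector-coupling) coefficient.
triangle: 1!*1!*1!/4! = 1/24
(j±m)!: 1!*1!*0!*2!*0!*2! = 4
prefactor² = (2J+1)*Δ*N² = 1/2
  k=0: +1/(0!*1!*1!*0!*0!*1!) = 1
Σ = 1  ⇒  CG² = 1/2*1² = 1/2
CG = +√(1/2) = +0.707107

Clebsch–Gordan coefficient, +√(1/2) ≈ +0.707107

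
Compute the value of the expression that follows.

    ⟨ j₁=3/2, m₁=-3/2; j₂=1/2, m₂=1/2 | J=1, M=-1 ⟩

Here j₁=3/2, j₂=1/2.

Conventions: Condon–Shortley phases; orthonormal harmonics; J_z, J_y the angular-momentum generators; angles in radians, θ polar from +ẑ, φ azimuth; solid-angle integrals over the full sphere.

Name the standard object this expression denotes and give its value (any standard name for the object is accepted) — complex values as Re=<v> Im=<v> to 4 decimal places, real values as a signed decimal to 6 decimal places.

This is a Clebsch–Gordan (vector-coupling) coefficient.
√[3·1!2!0!/4! · 0!3!1!0!0!2!] = √(3)
  +(−1)^1/∏(1,0,2,0,0,0)! = -1/2  (running -1/2)
⟨..|..⟩ = √(3)·(-1/2) = -0.866025

Clebsch–Gordan coefficient, −√(3/4) ≈ -0.866025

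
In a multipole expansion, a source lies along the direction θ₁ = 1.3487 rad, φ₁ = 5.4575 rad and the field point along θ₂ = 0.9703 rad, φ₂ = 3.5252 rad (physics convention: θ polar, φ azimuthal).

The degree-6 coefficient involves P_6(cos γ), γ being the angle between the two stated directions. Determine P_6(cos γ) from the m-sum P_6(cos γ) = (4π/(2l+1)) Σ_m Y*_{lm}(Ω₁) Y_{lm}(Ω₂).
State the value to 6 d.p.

Addition theorem: P_6(cos γ) = (4π/13) Σ_m Y*_{lm}(Ω₁) Y_{lm}(Ω₂), m = −6…6:
  term(m=-6) = 0.03571 - 0.05240j   from Y*(Ω₁)=0.09961 + 0.40402j, Y(Ω₂)=-0.10171 - 0.11346j
  term(m=-5) = -0.11440 - 0.02760j   from Y*(Ω₁)=-0.17947 + 0.27158j, Y(Ω₂)=0.12302 + 0.33993j
  term(m=-4) = -0.00778 - 0.06206j   from Y*(Ω₁)=0.14865 - 0.02416j, Y(Ω₂)=0.01510 - 0.41504j
  term(m=-3) = -0.03074 + 0.01625j   from Y*(Ω₁)=0.25854 + 0.20254j, Y(Ω₂)=-0.04317 + 0.09667j
  term(m=-2) = 0.01456 + 0.01285j   from Y*(Ω₁)=-0.00510 - 0.06311j, Y(Ω₂)=-0.22072 + 0.21284j
  term(m=-1) = 0.02645 - 0.06995j   from Y*(Ω₁)=0.21740 - 0.23566j, Y(Ω₂)=0.21629 - 0.08730j
  term(m=+0) = -0.00986 + 0.00000j   from Y*(Ω₁)=-0.03944 + 0.00000j, Y(Ω₂)=0.24994 + 0.00000j
  term(m=+1) = 0.02645 + 0.06995j   from Y*(Ω₁)=-0.21740 - 0.23566j, Y(Ω₂)=-0.21629 - 0.08730j
  term(m=+2) = 0.01456 - 0.01285j   from Y*(Ω₁)=-0.00510 + 0.06311j, Y(Ω₂)=-0.22072 - 0.21284j
  term(m=+3) = -0.03074 - 0.01625j   from Y*(Ω₁)=-0.25854 + 0.20254j, Y(Ω₂)=0.04317 + 0.09667j
  term(m=+4) = -0.00778 + 0.06206j   from Y*(Ω₁)=0.14865 + 0.02416j, Y(Ω₂)=0.01510 + 0.41504j
  term(m=+5) = -0.11440 + 0.02760j   from Y*(Ω₁)=0.17947 + 0.27158j, Y(Ω₂)=-0.12302 + 0.33993j
  term(m=+6) = 0.03571 + 0.05240j   from Y*(Ω₁)=0.09961 - 0.40402j, Y(Ω₂)=-0.10171 + 0.11346j
Σ over m = -0.16226 - 0.00000j; ×(4π/13) → -0.15685 - 0.00000j. Real part: -0.156852

-0.156852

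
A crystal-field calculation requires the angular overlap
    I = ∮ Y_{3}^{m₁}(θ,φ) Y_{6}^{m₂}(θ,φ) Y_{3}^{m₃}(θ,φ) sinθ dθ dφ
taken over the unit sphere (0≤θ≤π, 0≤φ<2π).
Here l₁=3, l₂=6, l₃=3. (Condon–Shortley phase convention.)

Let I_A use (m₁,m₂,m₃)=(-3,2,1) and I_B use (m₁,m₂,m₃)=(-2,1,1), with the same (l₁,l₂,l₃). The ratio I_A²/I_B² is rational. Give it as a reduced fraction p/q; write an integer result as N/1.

Shared (l₁,l₂,l₃)=(3,6,3): N and (l;000)² cancel in I_A²/I_B².
A: Δ = 6!·0!·6!/13! = 1/12012; Racah Σ t=6..6: t=6:+1/34560 = 1/34560; ⇒ 3j(3 6 3; -3 2 1)² = 1/429, sgn +1
B: Δ = 6!·0!·6!/13! = 1/12012; Racah Σ t=5..5: t=5:−1/5760 = -1/5760; ⇒ 3j(3 6 3; -2 1 1)² = 5/572, sgn -1
I_A²/I_B² = (1/429)/(5/572) = 4/15

4/15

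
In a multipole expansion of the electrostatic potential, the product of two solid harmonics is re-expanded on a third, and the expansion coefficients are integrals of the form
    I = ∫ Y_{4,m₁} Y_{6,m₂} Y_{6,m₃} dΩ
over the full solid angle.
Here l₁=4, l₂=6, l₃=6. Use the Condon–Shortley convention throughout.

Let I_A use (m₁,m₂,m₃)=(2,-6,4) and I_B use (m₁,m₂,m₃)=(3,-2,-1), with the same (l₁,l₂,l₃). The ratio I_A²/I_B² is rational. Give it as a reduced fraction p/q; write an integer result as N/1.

l's match ⇒ only the (l;m) 3-j factors differ between A and B.
A: triangle coeff Δ(4,6,6) = 1/15315300; Σ_t [0,0]: t=0:+1/3870720 = 1/3870720; (3j)²=135/6188 [(4 6 6; 2 -6 4)], sign=+1
B: triangle coeff Δ(4,6,6) = 1/15315300; Σ_t [0,1]: t=0:+1/82944 t=1:−1/103680 = 1/414720; (3j)²=49/43758 [(4 6 6; 3 -2 -1)], sign=-1
I_A²/I_B² = (135/6188)/(49/43758) = 13365/686

13365/686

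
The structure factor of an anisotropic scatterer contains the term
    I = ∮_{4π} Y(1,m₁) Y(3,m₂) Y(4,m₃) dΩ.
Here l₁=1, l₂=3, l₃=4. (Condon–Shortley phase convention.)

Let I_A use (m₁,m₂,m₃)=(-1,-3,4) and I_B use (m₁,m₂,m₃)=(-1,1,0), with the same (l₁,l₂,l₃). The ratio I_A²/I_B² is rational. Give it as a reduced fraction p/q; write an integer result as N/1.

14/3

Same 1,3,4: normalisation and zero-m 3j drop out of the ratio.
A: Δ: 0! 2! 6! / 9! → 1/252; sum: t=0:+1/1440 = 1/1440; 3j²(1 3 4; -1 -3 4) = Δ·Π!·Σ² = 1/9  (sign +1)
B: Δ: 0! 2! 6! / 9! → 1/252; sum: t=0:+1/96 = 1/96; 3j²(1 3 4; -1 1 0) = Δ·Π!·Σ² = 1/42  (sign +1)
I_A²/I_B² = (1/9)/(1/42) = 14/3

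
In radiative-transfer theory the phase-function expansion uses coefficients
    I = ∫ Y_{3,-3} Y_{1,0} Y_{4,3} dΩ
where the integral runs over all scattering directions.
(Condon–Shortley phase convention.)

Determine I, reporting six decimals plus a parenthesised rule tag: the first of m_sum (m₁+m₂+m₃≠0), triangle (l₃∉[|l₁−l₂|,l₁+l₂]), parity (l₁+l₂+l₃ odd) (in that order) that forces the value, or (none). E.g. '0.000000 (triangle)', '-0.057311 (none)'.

-0.162868 (none)

m-sum 0 ✓  L=8 even ✓  2≤4≤4 ✓
Π(2lᵢ+1) = 7×3×9 = 189
triangle coeff Δ(3,1,4) = 1/252
Σ_t [0,0]: t=0:+1/36 = 1/36
(3j)²=4/63 [(3 1 4; 0 0 0)], sign=+1
Σ_t [0,0]: t=0:+1/720 = 1/720
(3j)²=1/36 [(3 1 4; -3 0 3)], sign=-1
⇒ 4πI² = 1/3
I = (-1)√(1/3/(4π)) = -0.16286750
No selection rule forces the value: the integral is nonzero (none).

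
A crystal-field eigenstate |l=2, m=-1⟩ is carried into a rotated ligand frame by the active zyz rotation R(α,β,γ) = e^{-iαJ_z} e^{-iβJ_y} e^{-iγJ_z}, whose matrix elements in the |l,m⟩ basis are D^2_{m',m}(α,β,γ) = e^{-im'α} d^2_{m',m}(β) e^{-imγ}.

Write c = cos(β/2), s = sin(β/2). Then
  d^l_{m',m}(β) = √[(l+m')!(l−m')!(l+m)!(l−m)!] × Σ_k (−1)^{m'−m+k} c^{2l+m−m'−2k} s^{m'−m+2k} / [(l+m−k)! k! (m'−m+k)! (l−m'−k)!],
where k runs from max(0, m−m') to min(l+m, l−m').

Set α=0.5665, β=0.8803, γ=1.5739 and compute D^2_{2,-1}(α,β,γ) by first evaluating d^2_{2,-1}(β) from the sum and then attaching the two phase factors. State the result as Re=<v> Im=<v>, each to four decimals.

D^2_{2,-1}(0.5665,0.8803,1.5739) = e^{-i·2·0.5665}·d^2_{2,-1}(0.8803)·e^{-i·-1·1.5739}. Compute d first:
Half-angle: c=0.904688, s=0.426075. N=√(24·1·1·6)=12.000000
The bounds max(0,m−m')=0 and min(l+m,l−m')=0 give 1 term
  k=0: (−1)^3·12.0000/(6)·0.9047^1·0.4261^3 = -0.139955
d^2_{2,-1}(0.8803) = -0.139955
Attach z-rotation phases: D = e^{-i(2)(0.5665)}·(-0.139955)·e^{-i(-1)(1.5739)} = -0.126571-0.059726i

Re=-0.1266 Im=-0.0597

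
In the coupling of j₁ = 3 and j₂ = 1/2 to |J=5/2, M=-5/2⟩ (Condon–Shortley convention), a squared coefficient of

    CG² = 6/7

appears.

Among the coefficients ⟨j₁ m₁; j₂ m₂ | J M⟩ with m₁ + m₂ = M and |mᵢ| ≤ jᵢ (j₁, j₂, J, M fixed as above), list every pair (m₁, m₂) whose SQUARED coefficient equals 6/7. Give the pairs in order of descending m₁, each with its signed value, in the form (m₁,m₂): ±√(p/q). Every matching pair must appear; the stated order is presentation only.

(-3,1/2): −√(6/7)

Admissible pairs with m₁+m₂ = M = -5/2: (-3,1/2), (-2,-1/2)
  (m₁,m₂)=(-2,-1/2): CG² = 1/7, CG = +√(1/7)
  (m₁,m₂)=(-3,1/2): CG² = 6/7, CG = −√(6/7)   ← matches the target
Pairs with CG² = 6/7: (-3,1/2): −√(6/7)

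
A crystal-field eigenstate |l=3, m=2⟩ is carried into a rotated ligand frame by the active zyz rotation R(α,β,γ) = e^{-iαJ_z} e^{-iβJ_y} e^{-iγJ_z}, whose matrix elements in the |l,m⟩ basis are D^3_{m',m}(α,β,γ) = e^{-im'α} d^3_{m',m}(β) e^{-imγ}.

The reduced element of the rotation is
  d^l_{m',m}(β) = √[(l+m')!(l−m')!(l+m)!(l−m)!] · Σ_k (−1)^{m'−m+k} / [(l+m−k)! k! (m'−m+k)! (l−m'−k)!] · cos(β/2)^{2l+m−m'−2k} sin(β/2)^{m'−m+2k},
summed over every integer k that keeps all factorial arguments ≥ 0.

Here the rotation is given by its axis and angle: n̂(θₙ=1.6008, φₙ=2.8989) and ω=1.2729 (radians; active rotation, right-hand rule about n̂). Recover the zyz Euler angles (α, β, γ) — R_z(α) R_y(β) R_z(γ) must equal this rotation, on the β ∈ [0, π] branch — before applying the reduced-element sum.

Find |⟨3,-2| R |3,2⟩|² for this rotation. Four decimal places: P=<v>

Axis–angle → zyz. n̂ = (sinθₙcosφₙ, sinθₙsinφₙ, cosθₙ) = (-0.970258, +0.240209, -0.029999), ω = 1.2729.
R = I cosω + sinω [n̂]ₓ + (1−cosω) n̂n̂ᵀ gives
  R = [+0.958599, -0.135980, +0.250193; -0.193336, +0.334275, +0.922433; -0.209066, -0.932615, +0.294146]
β = atan2(√(R₁₃²+R₂₃²), R₃₃) = 1.272235; α = atan2(R₂₃, R₁₃) mod 2π = 1.305937; γ = atan2(R₃₂, −R₃₁) mod 2π = 4.932915
Split into d^3_{-2,2}(β=1.2722) × two z-phases.
With c≡cos(β/2)=0.804408 and s≡sin(β/2)=0.594077, N=[1·120·120·1]^{1/2}=120.000000
The bounds max(0,m−m')=4 and min(l+m,l−m')=5 give 2 terms
  k=4: (−1)^0·120.0000/(24)·0.8044^2·0.5941^4 = +0.402989
  k=5: (−1)^1·120.0000/(120)·0.8044^0·0.5941^6 = -0.043960
d^3_{-2,2}(1.2722) = +0.402989 -0.043960 = +0.359029
|D^3_{-2,2}|² = |d^3_{-2,2}(β)|² = (+0.359029)² = 0.128902 (the z-rotation phases have unit modulus)

P=0.1289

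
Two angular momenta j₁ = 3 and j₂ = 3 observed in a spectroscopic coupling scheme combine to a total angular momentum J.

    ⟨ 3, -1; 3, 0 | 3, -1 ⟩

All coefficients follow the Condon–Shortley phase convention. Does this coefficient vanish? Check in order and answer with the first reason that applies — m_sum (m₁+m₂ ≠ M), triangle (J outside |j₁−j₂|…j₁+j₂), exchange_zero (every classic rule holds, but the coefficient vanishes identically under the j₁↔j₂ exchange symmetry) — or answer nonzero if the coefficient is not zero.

nonzero

m-sum: m₁+m₂ = -1+0 = -1, M = -1  ✓
triangle: |j₁−j₂| = 0 ≤ J = 3 ≤ j₁+j₂ = 6  ✓
exchange: j₁≠j₂ or m₁≠m₂ — the exchange symmetry imposes no constraint here
value check: CG = +√(1/6) = +0.408248 ≠ 0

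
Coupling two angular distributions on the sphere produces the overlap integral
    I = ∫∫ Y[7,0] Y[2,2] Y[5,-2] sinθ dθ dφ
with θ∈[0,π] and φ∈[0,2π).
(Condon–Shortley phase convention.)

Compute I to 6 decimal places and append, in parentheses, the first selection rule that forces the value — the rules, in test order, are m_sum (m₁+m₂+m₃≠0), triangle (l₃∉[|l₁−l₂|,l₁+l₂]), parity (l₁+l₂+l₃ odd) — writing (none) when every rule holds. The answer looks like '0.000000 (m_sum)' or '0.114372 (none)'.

0.067042 (none)

m-sum 0 ✓  L=14 even ✓  5≤5≤9 ✓
Π(2lᵢ+1) = 15×5×11 = 825
triangle coeff Δ(7,2,5) = 1/15015
Σ_t [2,2]: t=2:+1/57600 = 1/57600
(3j)²=21/715 [(7 2 5; 0 0 0)], sign=-1
Σ_t [4,4]: t=4:+1/725760 = 1/725760
(3j)²=1/429 [(7 2 5; 0 2 -2)], sign=-1
⇒ 4πI² = 105/1859
I = (+1)√(105/1859/(4π)) = 0.06704247
No selection rule forces the value: the integral is nonzero (none).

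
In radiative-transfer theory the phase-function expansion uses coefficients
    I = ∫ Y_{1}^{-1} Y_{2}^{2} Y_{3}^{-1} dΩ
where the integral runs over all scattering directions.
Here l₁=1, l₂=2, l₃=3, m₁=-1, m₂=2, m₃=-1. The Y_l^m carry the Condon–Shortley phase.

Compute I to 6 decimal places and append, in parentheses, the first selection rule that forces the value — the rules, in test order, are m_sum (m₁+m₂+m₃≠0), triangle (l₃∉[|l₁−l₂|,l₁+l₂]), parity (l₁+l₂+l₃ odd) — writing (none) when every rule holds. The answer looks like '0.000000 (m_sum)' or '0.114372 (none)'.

-0.082589 (none)

Rules hold: Σm=0, L=6 even, 1≤3≤3.
N = 3·5·7 = 105
Δ = 0!·2!·4!/7! = 1/105
Racah Σ t=0..0: t=0:+1/4 = 1/4
⇒ 3j(1 2 3; 0 0 0)² = 3/35, sgn -1
Racah Σ t=0..0: t=0:+1/48 = 1/48
⇒ 3j(1 2 3; -1 2 -1)² = 1/105, sgn +1
4πI² = N·(3j₀)²·(3jₘ)² = 3/35
I = -1·√(0.0857143/4π) = -0.08258890
No selection rule forces the value: the integral is nonzero (none).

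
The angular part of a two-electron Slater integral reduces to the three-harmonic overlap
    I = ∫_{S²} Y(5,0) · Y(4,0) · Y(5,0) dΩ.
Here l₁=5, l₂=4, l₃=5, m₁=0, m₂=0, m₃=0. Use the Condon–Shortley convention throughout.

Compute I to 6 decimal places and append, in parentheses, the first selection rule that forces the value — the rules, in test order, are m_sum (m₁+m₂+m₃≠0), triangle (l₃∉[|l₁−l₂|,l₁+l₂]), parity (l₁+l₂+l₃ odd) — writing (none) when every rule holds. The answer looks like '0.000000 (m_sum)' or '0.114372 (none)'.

0.130198 (none)

Checks pass: Σm=0; 14 even; l₃=5∈[1,9].
(2·5+1)(2·4+1)(2·5+1) = 1089
Δ: 4! 6! 4! / 15! → 1/3153150
sum: t=0:+1/69120 t=1:−1/1728 t=2:+1/576 t=3:−1/1728 t=4:+1/69120 = 7/11520
3j²(5 4 5; 0 0 0) = Δ·Π!·Σ² = 2/143  (sign -1)
(m-triple is (0,0,0) — same symbol as above.)
combine: 4πI² = 1089·2/143·2/143 = 36/169
take √, sign +1: I = 0.13019760
No selection rule forces the value: the integral is nonzero (none).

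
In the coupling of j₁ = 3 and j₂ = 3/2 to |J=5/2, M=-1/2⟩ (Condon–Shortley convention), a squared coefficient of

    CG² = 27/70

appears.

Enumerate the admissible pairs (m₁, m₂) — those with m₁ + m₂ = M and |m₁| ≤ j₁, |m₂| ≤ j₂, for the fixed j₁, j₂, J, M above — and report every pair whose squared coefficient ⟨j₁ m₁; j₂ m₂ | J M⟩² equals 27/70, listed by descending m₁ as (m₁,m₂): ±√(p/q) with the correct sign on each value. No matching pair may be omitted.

(1,-3/2): +√(27/70)

Admissible pairs with m₁+m₂ = M = -1/2: (-2,3/2), (-1,1/2), (0,-1/2), (1,-3/2)
  (m₁,m₂)=(1,-3/2): CG² = 27/70, CG = +√(27/70)   ← matches the target
  (m₁,m₂)=(0,-1/2): CG² = 6/35, CG = −√(6/35)
  (m₁,m₂)=(-1,1/2): CG² = 1/70, CG = −√(1/70)
  (m₁,m₂)=(-2,3/2): CG² = 3/7, CG = +√(3/7)
Pairs with CG² = 27/70: (1,-3/2): +√(27/70)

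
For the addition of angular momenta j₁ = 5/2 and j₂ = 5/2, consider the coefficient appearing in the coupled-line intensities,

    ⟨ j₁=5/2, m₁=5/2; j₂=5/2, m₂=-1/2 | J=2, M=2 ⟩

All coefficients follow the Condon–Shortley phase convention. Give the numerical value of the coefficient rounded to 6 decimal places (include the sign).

j₁+j₂−J=3  J+j₁−j₂=2  J−j₁+j₂=2  j₁+j₂+J+1=8
(j₁±m₁, j₂±m₂, J±M) = (5,0,2,3,4,0)
P² = 720/7
sum k=0..0:
  [0] +1/24 = 1/24
S = 1/24
C² = P²·S² = 5/28 ; C = +0.422577

+0.422577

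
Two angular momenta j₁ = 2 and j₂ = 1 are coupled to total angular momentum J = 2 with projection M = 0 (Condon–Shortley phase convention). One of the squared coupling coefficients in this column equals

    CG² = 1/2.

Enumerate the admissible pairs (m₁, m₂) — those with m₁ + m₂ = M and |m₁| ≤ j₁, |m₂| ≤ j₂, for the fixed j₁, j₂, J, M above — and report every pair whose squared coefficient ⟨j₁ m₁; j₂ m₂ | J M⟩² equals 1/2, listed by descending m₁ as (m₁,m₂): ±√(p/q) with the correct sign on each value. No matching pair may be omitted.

Admissible pairs with m₁+m₂ = M = 0: (-1,1), (0,0), (1,-1)
  (m₁,m₂)=(1,-1): CG² = 1/2, CG = +√(1/2)   ← matches the target
  (m₁,m₂)=(0,0): CG² = 0/1, CG = 0
  (m₁,m₂)=(-1,1): CG² = 1/2, CG = −√(1/2)   ← matches the target
Pairs with CG² = 1/2: (1,-1): +√(1/2); (-1,1): −√(1/2)

(1,-1): +√(1/2); (-1,1): −√(1/2)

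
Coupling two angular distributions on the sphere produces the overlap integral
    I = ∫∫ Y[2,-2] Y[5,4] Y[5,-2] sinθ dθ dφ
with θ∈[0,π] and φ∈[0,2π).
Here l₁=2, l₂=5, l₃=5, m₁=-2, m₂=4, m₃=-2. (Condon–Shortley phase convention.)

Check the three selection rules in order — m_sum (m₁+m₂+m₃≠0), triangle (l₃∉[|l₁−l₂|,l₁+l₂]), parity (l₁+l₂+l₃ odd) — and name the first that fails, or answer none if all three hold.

none

m₁+m₂+m₃ = -2 + 4 − 2 = 0  ✓
triangle: |2−5|=3 ≤ l₃=5 ≤ 2+5=7  ✓
parity: l₁+l₂+l₃ = 12 is even  ✓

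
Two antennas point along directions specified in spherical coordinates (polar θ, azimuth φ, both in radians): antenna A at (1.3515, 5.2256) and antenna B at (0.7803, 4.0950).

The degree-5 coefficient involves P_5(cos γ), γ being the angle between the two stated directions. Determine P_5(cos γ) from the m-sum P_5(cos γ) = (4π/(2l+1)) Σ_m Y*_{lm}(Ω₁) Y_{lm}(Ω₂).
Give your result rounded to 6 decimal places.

Summing Y*_{l m}(θ₁,φ₁)·Y_{l m}(θ₂,φ₂) over m ∈ [−5, 5]; prefactor 4π/(2·5+1) = 1.142397:
  term(m=-5) = 0.02657 - 0.01938j   from Y*(Ω₁)=0.22378 + 0.34492j, Y(Ω₂)=-0.00437 - 0.07985j
  term(m=-4) = -0.01398 - 0.07270j   from Y*(Ω₁)=-0.13434 + 0.25676j, Y(Ω₂)=-0.19993 + 0.15906j
  term(m=-3) = 0.07641 + 0.01953j   from Y*(Ω₁)=0.18458 - 0.00575j, Y(Ω₂)=0.41028 + 0.11859j
  term(m=-2) = 0.05895 - 0.07137j   from Y*(Ω₁)=0.15607 + 0.25781j, Y(Ω₂)=-0.10128 - 0.28999j
  term(m=-1) = -0.00824 - 0.01749j   from Y*(Ω₁)=0.05901 - 0.10471j, Y(Ω₂)=0.09310 - 0.13113j
  term(m=+0) = -0.10716 + 0.00000j   from Y*(Ω₁)=0.30093 + 0.00000j, Y(Ω₂)=-0.35608 + 0.00000j
  term(m=+1) = -0.00824 + 0.01749j   from Y*(Ω₁)=-0.05901 - 0.10471j, Y(Ω₂)=-0.09310 - 0.13113j
  term(m=+2) = 0.05895 + 0.07137j   from Y*(Ω₁)=0.15607 - 0.25781j, Y(Ω₂)=-0.10128 + 0.28999j
  term(m=+3) = 0.07641 - 0.01953j   from Y*(Ω₁)=-0.18458 - 0.00575j, Y(Ω₂)=-0.41028 + 0.11859j
  term(m=+4) = -0.01398 + 0.07270j   from Y*(Ω₁)=-0.13434 - 0.25676j, Y(Ω₂)=-0.19993 - 0.15906j
  term(m=+5) = 0.02657 + 0.01938j   from Y*(Ω₁)=-0.22378 + 0.34492j, Y(Ω₂)=0.00437 - 0.07985j
Accumulated sum 0.17227 - 0.00000j; after 4π/(2l+1) scaling, 0.19680 - 0.00000j ⇒ P_5 = 0.196800

0.196800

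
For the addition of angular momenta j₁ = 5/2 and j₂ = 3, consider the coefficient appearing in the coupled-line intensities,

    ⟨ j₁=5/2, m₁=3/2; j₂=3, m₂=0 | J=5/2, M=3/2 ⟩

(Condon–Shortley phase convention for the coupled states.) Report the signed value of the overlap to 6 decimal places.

-0.483046

√[6·3!2!3!/9! · 4!1!3!3!4!1!] = √(864/35)
  +(−1)^0/∏(0,3,1,3,1,0)! = 1/36  (running 1/36)
  +(−1)^1/∏(1,2,0,2,2,1)! = -1/8  (running -7/72)
⟨..|..⟩ = √(864/35)·(-7/72) = -0.483046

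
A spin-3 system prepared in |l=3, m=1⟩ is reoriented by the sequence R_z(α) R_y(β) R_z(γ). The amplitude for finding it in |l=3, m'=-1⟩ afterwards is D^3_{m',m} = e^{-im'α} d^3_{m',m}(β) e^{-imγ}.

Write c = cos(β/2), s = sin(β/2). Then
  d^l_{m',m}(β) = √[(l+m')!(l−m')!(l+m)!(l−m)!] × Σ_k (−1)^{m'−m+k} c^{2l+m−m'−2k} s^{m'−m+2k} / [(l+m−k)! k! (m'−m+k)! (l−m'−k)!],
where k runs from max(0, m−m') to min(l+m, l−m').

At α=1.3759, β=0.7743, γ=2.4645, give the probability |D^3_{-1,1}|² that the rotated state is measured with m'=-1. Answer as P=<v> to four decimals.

First d^3_{-1,1}(β=0.7743), then the phase factors e^{-i(-1)α} and e^{-i(1)γ}:
With c≡cos(β/2)=0.925989 and s≡sin(β/2)=0.377551, N=[2·24·24·2]^{1/2}=48.000000
k∈{2,3,4} keeps every argument non-negative
  k=2: (−1)^0·48.0000/(8)·0.9260^4·0.3776^2 = +0.628818
  k=3: (−1)^1·48.0000/(6)·0.9260^2·0.3776^4 = -0.139381
  k=4: (−1)^2·48.0000/(48)·0.9260^0·0.3776^6 = +0.002896
d^3_{-1,1}(0.7743) = +0.628818 -0.139381 +0.002896 = +0.492334
|D^3_{-1,1}|² = |d^3_{-1,1}(β)|² = (+0.492334)² = 0.242393 (the z-rotation phases have unit modulus)

P=0.2424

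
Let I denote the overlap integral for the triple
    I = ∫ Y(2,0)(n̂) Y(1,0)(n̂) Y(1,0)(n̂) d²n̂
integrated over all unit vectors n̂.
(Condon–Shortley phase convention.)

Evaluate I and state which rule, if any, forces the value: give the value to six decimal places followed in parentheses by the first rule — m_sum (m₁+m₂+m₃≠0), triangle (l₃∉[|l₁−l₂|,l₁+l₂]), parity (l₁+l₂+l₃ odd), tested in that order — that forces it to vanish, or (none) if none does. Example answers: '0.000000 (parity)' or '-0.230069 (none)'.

Checks pass: Σm=0; 4 even; l₃=1∈[1,3].
(2·2+1)(2·1+1)(2·1+1) = 45
Δ: 2! 2! 0! / 5! → 1/30
sum: t=1:−1/1 = -1/1
3j²(2 1 1; 0 0 0) = Δ·Π!·Σ² = 2/15  (sign +1)
(m-triple is (0,0,0) — same symbol as above.)
combine: 4πI² = 45·2/15·2/15 = 4/5
take √, sign +1: I = 0.25231325
No selection rule forces the value: the integral is nonzero (none).

0.252313 (none)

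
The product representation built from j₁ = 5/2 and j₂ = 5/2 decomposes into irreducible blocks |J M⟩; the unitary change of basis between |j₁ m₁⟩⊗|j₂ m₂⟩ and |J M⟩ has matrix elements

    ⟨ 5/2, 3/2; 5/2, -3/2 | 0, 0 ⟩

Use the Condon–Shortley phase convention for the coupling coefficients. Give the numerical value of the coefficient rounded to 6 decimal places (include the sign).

triangle: 5!*0!*0!/6! = 120/720
(j±m)!: 4!*1!*1!*4!*0!*0! = 576
prefactor² = (2J+1)*Δ*N² = 96
  k=1: −1/(1!*4!*0!*0!*0!*0!) = -1/24
Σ = -1/24  ⇒  CG² = 96*(-1/24)² = 1/6
CG = −√(1/6) = -0.408248

−√(1/6) = -0.408248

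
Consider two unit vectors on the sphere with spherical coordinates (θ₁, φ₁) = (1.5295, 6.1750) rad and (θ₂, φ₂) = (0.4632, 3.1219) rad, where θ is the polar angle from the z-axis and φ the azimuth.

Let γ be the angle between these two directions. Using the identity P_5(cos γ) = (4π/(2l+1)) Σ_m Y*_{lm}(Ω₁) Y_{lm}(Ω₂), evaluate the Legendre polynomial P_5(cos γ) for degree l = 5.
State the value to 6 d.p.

Term-by-term m-sum for l=5 (normalisation 4π/11 = 1.142397):
  [-5]  conj(Y_{5,-5})(Ω₁) = 0.39618 - 0.23798j ; Y_{5,-5}(Ω₂) = -0.00823 - 0.00081j ; Δ = -0.00345 + 0.00164j
  [-4]  conj(Y_{5,-4})(Ω₁) = 0.05482 - 0.02532j ; Y_{5,-4}(Ω₂) = 0.05217 + 0.00412j ; Δ = 0.00296 - 0.00110j
  [-3]  conj(Y_{5,-3})(Ω₁) = -0.32203 + 0.10835j ; Y_{5,-3}(Ω₂) = -0.19109 - 0.01130j ; Δ = 0.06276 - 0.01706j
  [-2]  conj(Y_{5,-2})(Ω₁) = -0.06787 + 0.01492j ; Y_{5,-2}(Ω₂) = 0.42377 + 0.01670j ; Δ = -0.02901 + 0.00519j
  [-1]  conj(Y_{5,-1})(Ω₁) = 0.31057 - 0.03373j ; Y_{5,-1}(Ω₂) = -0.46458 - 0.00915j ; Δ = -0.14459 + 0.01283j
  [+0]  conj(Y_{5,0})(Ω₁) = 0.07185 + 0.00000j ; Y_{5,0}(Ω₂) = -0.06999 + 0.00000j ; Δ = -0.00503 + 0.00000j
  [+1]  conj(Y_{5,1})(Ω₁) = -0.31057 - 0.03373j ; Y_{5,1}(Ω₂) = 0.46458 - 0.00915j ; Δ = -0.14459 - 0.01283j
  [+2]  conj(Y_{5,2})(Ω₁) = -0.06787 - 0.01492j ; Y_{5,2}(Ω₂) = 0.42377 - 0.01670j ; Δ = -0.02901 - 0.00519j
  [+3]  conj(Y_{5,3})(Ω₁) = 0.32203 + 0.10835j ; Y_{5,3}(Ω₂) = 0.19109 - 0.01130j ; Δ = 0.06276 + 0.01706j
  [+4]  conj(Y_{5,4})(Ω₁) = 0.05482 + 0.02532j ; Y_{5,4}(Ω₂) = 0.05217 - 0.00412j ; Δ = 0.00296 + 0.00110j
  [+5]  conj(Y_{5,5})(Ω₁) = -0.39618 - 0.23798j ; Y_{5,5}(Ω₂) = 0.00823 - 0.00081j ; Δ = -0.00345 - 0.00164j
Accumulated sum -0.22768 - 0.00000j; after 4π/(2l+1) scaling, -0.26011 - 0.00000j ⇒ P_5 = -0.260106

-0.260106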